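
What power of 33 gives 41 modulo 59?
52

Baby-step giant-step with step n = ⌈√59⌉ = 8.
Baby steps 33^j mod 59 (j:value) for j=0..7: 0:1, 1:33, 2:27, 3:6, 4:21, 5:44, 6:36, 7:8.
Giant-step multiplier: 33^(-8) ≡ 33^(58-8) = 33^50 ≡ 19 (mod 59).
Giant steps γ_i = 41·19^i mod 59: γ_0=41, γ_1=12, γ_2=51, γ_3=25, γ_4=3, γ_5=57, γ_6=21 (in table at j=4).
x = i·n + j = 6·8 + 4 = 52.
Check: 33^52 ≡ 41 (mod 59).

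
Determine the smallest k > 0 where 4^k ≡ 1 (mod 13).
6

13 is prime, so ord(4) divides φ(13) = 12.
Divisors of 12: 1, 2, 3, 4, 6, 12.
Repeated squaring: 4^1 ≡ 4, 4^2 ≡ 3, 4^4 ≡ 9, 4^8 ≡ 3 (mod 13).
Test 4^d mod 13 for each divisor d in increasing order:
4^1 ≡ 4
4^2 ≡ 3
4^3 = 4^2·4^1 ≡ 12
4^4 ≡ 9
4^6 = 4^4·4^2 ≡ 1  ← first divisor giving 1
The order is 6.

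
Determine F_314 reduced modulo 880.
817

Matrix identity: Q^n = [[F_(n+1), F_n], [F_n, F_(n-1)]] with Q = [[1,1],[1,0]].
n = 314 = 100111010₂. Square-and-multiply, entries mod 880:
Q^1 = [[1,1],[1,0]]
Q^2 = (Q^1)² = [[2,1],[1,1]]
Q^4 = (Q^2)² = [[5,3],[3,2]]
Q^9 = (Q^4)²·Q = [[55,34],[34,21]]
Q^19 = (Q^9)²·Q = [[605,661],[661,824]]
Q^39 = (Q^19)²·Q = [[715,386],[386,329]]
Q^78 = (Q^39)² = [[221,824],[824,277]]
Q^157 = (Q^78)²·Q = [[329,57],[57,272]]
Q^314 = (Q^157)² = [[610,817],[817,673]]
F_314 mod 880 = Q^314[0][1] = 817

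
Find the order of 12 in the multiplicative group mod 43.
42

43 is prime, so ord(12) divides φ(43) = 42.
Divisors of 42: 1, 2, 3, 6, 7, 14, 21, 42.
Repeated squaring: 12^1 ≡ 12, 12^2 ≡ 15, 12^4 ≡ 10, 12^8 ≡ 14, 12^16 ≡ 24, 12^32 ≡ 17 (mod 43).
Test 12^d mod 43 for each divisor d in increasing order:
12^1 ≡ 12
12^2 ≡ 15
12^3 = 12^2·12^1 ≡ 8
12^6 = 12^4·12^2 ≡ 21
12^7 = 12^4·12^2·12^1 ≡ 37
12^14 = 12^8·12^4·12^2 ≡ 36
12^21 = 12^16·12^4·12^1 ≡ 42
12^42 = 12^32·12^8·12^2 ≡ 1  ← first divisor giving 1
The order is 42.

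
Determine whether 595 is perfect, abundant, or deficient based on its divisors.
deficient

Proper divisors of 595: sum = 1 + 5 + 7 + 17 + 35 + 85 + 119 = 269
Since 269 < 595, 595 is deficient.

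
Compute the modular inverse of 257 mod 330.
113

gcd(257, 330) = 1, so the inverse exists.
Extended Euclidean algorithm on (330, 257):
330 = 1 × 257 + 73  ⟹  73 = (1)·330 + (-1)·257
257 = 3 × 73 + 38  ⟹  38 = (-3)·330 + (4)·257
73 = 1 × 38 + 35  ⟹  35 = (4)·330 + (-5)·257
38 = 1 × 35 + 3  ⟹  3 = (-7)·330 + (9)·257
35 = 11 × 3 + 2  ⟹  2 = (81)·330 + (-104)·257
3 = 1 × 2 + 1  ⟹  1 = (-88)·330 + (113)·257
So (113)·257 ≡ 1 (mod 330), i.e. 257^(-1) ≡ 113 (mod 330).
Check: 257 × 113 = 29041 ≡ 1 (mod 330)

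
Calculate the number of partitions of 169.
250438925115

p(n) counts ways to write n as a sum of positive integers (order ignored).
Euler's pentagonal recurrence: p(k) = p(k-1) + p(k-2) - p(k-5) - p(k-7) + p(k-12) + p(k-15) - ... (offsets j(3j∓1)/2, signs ++--, p(0)=1, p(<0)=0).
DP table for k = 0..168: p(0)=1, p(1)=1, p(2)=2, p(3)=3, p(4)=5, p(5)=7, p(6)=11, p(7)=15, p(8)=22, p(9)=30, p(10)=42, p(11)=56, p(12)=77, p(13)=101, p(14)=135, p(15)=176, p(16)=231, p(17)=297, p(18)=385, p(19)=490, p(20)=627, p(21)=792, p(22)=1002, p(23)=1255, p(24)=1575, p(25)=1958, p(26)=2436, p(27)=3010, p(28)=3718, p(29)=4565, p(30)=5604, p(31)=6842, p(32)=8349, p(33)=10143, p(34)=12310, p(35)=14883, p(36)=17977, p(37)=21637, p(38)=26015, p(39)=31185, p(40)=37338, p(41)=44583, p(42)=53174, p(43)=63261, p(44)=75175, p(45)=89134, p(46)=105558, p(47)=124754, p(48)=147273, p(49)=173525, p(50)=204226, p(51)=239943, p(52)=281589, p(53)=329931, p(54)=386155, p(55)=451276, p(56)=526823, p(57)=614154, p(58)=715220, p(59)=831820, p(60)=966467, p(61)=1121505, p(62)=1300156, p(63)=1505499, p(64)=1741630, p(65)=2012558, p(66)=2323520, p(67)=2679689, p(68)=3087735, p(69)=3554345, p(70)=4087968, p(71)=4697205, p(72)=5392783, p(73)=6185689, p(74)=7089500, p(75)=8118264, p(76)=9289091, p(77)=10619863, p(78)=12132164, p(79)=13848650, p(80)=15796476, p(81)=18004327, p(82)=20506255, p(83)=23338469, p(84)=26543660, p(85)=30167357, p(86)=34262962, p(87)=38887673, p(88)=44108109, p(89)=49995925, p(90)=56634173, p(91)=64112359, p(92)=72533807, p(93)=82010177, p(94)=92669720, p(95)=104651419, p(96)=118114304, p(97)=133230930, p(98)=150198136, p(99)=169229875, p(100)=190569292, p(101)=214481126, p(102)=241265379, p(103)=271248950, p(104)=304801365, p(105)=342325709, p(106)=384276336, p(107)=431149389, p(108)=483502844, p(109)=541946240, p(110)=607163746, p(111)=679903203, p(112)=761002156, p(113)=851376628, p(114)=952050665, p(115)=1064144451, p(116)=1188908248, p(117)=1327710076, p(118)=1482074143, p(119)=1653668665, p(120)=1844349560, p(121)=2056148051, p(122)=2291320912, p(123)=2552338241, p(124)=2841940500, p(125)=3163127352, p(126)=3519222692, p(127)=3913864295, p(128)=4351078600, p(129)=4835271870, p(130)=5371315400, p(131)=5964539504, p(132)=6620830889, p(133)=7346629512, p(134)=8149040695, p(135)=9035836076, p(136)=10015581680, p(137)=11097645016, p(138)=12292341831, p(139)=13610949895, p(140)=15065878135, p(141)=16670689208, p(142)=18440293320, p(143)=20390982757, p(144)=22540654445, p(145)=24908858009, p(146)=27517052599, p(147)=30388671978, p(148)=33549419497, p(149)=37027355200, p(150)=40853235313, p(151)=45060624582, p(152)=49686288421, p(153)=54770336324, p(154)=60356673280, p(155)=66493182097, p(156)=73232243759, p(157)=80630964769, p(158)=88751778802, p(159)=97662728555, p(160)=107438159466, p(161)=118159068427, p(162)=129913904637, p(163)=142798995930, p(164)=156919475295, p(165)=172389800255, p(166)=189334822579, p(167)=207890420102, p(168)=228204732751.
Final step: p(169) = p(168) + p(167) - p(164) - p(162) + p(157) + p(154) - p(147) - p(143) + p(134) + p(129) - p(118) - p(112) + p(99) + p(92) - p(77) - p(69) + p(52) + p(43) - p(24) - p(14)
= 228204732751 + 207890420102 - 156919475295 - 129913904637 + 80630964769 + 60356673280 - 30388671978 - 20390982757 + 8149040695 + 4835271870 - 1482074143 - 761002156 + 169229875 + 72533807 - 10619863 - 3554345 + 281589 + 63261 - 1575 - 135
= 250438925115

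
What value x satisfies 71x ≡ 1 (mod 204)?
23

gcd(71, 204) = 1, so the inverse exists.
Extended Euclidean algorithm on (204, 71):
204 = 2 × 71 + 62  ⟹  62 = (1)·204 + (-2)·71
71 = 1 × 62 + 9  ⟹  9 = (-1)·204 + (3)·71
62 = 6 × 9 + 8  ⟹  8 = (7)·204 + (-20)·71
9 = 1 × 8 + 1  ⟹  1 = (-8)·204 + (23)·71
So (23)·71 ≡ 1 (mod 204), i.e. 71^(-1) ≡ 23 (mod 204).
Check: 71 × 23 = 1633 ≡ 1 (mod 204)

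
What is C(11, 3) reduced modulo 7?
4

Using Lucas' theorem:
Write n=11 and k=3 in base 7:
n in base 7: [1, 4]
k in base 7: [0, 3]
C(11,3) mod 7 = ∏ C(n_i, k_i) mod 7
Digit binomials (mod 7): C(1,0) = 1; C(4,3) = 4
Product: 1 × 4 = 4 ≡ 4 (mod 7)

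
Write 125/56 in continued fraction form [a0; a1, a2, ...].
[2; 4, 3, 4]

Euclidean algorithm steps:
125 = 2 × 56 + 13
56 = 4 × 13 + 4
13 = 3 × 4 + 1
4 = 4 × 1 + 0
Continued fraction: [2; 4, 3, 4]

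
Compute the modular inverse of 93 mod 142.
113

gcd(93, 142) = 1, so the inverse exists.
Extended Euclidean algorithm on (142, 93):
142 = 1 × 93 + 49  ⟹  49 = (1)·142 + (-1)·93
93 = 1 × 49 + 44  ⟹  44 = (-1)·142 + (2)·93
49 = 1 × 44 + 5  ⟹  5 = (2)·142 + (-3)·93
44 = 8 × 5 + 4  ⟹  4 = (-17)·142 + (26)·93
5 = 1 × 4 + 1  ⟹  1 = (19)·142 + (-29)·93
So (-29)·93 ≡ 1 (mod 142), i.e. 93^(-1) ≡ -29 ≡ 113 (mod 142).
Check: 93 × 113 = 10509 ≡ 1 (mod 142)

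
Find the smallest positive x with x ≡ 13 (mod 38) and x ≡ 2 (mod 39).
431

Using Chinese Remainder Theorem:
M = 38 × 39 = 1482
M1 = 39, M2 = 38
y1 = 39^(-1) mod 38 = 1
y2 = 38^(-1) mod 39 = 38
x = (13×39×1 + 2×38×38) mod 1482 = 431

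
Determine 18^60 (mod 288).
0

Repeated squaring. Binary of 60 = 111100.
18^1 ≡ 18 (mod 288); 18^2 ≡ 36 (mod 288); 18^4 ≡ 144 (mod 288); 18^8 ≡ 0 (mod 288); 18^16 ≡ 0 (mod 288); 18^32 ≡ 0 (mod 288)
18^60 = 18^4 × 18^8 × 18^16 × 18^32 ≡ 0 (mod 288)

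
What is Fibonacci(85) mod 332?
165

Matrix identity: Q^n = [[F_(n+1), F_n], [F_n, F_(n-1)]] with Q = [[1,1],[1,0]].
n = 85 = 1010101₂. Square-and-multiply, entries mod 332:
Q^1 = [[1,1],[1,0]]
Q^2 = (Q^1)² = [[2,1],[1,1]]
Q^5 = (Q^2)²·Q = [[8,5],[5,3]]
Q^10 = (Q^5)² = [[89,55],[55,34]]
Q^21 = (Q^10)²·Q = [[115,322],[322,125]]
Q^42 = (Q^21)² = [[45,256],[256,121]]
Q^85 = (Q^42)²·Q = [[165,165],[165,0]]
F_85 mod 332 = Q^85[0][1] = 165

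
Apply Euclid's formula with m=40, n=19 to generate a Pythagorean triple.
(1239, 1520, 1961)

Euclid's formula: a = m² - n², b = 2mn, c = m² + n²
m = 40, n = 19
a = 40² - 19² = 1600 - 361 = 1239
b = 2 × 40 × 19 = 1520
c = 40² + 19² = 1600 + 361 = 1961
Verification: 1239² + 1520² = 1535121 + 2310400 = 3845521 = 1961² ✓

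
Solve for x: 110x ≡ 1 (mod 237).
209

gcd(110, 237) = 1, so the inverse exists.
Extended Euclidean algorithm on (237, 110):
237 = 2 × 110 + 17  ⟹  17 = (1)·237 + (-2)·110
110 = 6 × 17 + 8  ⟹  8 = (-6)·237 + (13)·110
17 = 2 × 8 + 1  ⟹  1 = (13)·237 + (-28)·110
So (-28)·110 ≡ 1 (mod 237), i.e. 110^(-1) ≡ -28 ≡ 209 (mod 237).
Check: 110 × 209 = 22990 ≡ 1 (mod 237)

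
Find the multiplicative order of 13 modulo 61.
3

61 is prime, so ord(13) divides φ(61) = 60.
Divisors of 60: 1, 2, 3, 4, 5, 6, 10, 12, 15, 20, 30, 60.
Repeated squaring: 13^1 ≡ 13, 13^2 ≡ 47, 13^4 ≡ 13, 13^8 ≡ 47, 13^16 ≡ 13, 13^32 ≡ 47 (mod 61).
Test 13^d mod 61 for each divisor d in increasing order:
13^1 ≡ 13
13^2 ≡ 47
13^3 = 13^2·13^1 ≡ 1  ← first divisor giving 1
The order is 3.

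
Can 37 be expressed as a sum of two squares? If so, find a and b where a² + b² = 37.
1² + 6² (a=1, b=6)

Factorization: 37 = 37
By Fermat: n is sum of two squares iff every prime p ≡ 3 (mod 4) appears to even power.
All primes ≡ 3 (mod 4) appear to even power.
Search a = 0, 1, 2, … for 37 - a² a perfect square: first hit at a = 1: 37 - 1 = 36 = 6².
37 = 1² + 6² = 1 + 36 ✓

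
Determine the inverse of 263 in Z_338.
9

gcd(263, 338) = 1, so the inverse exists.
Extended Euclidean algorithm on (338, 263):
338 = 1 × 263 + 75  ⟹  75 = (1)·338 + (-1)·263
263 = 3 × 75 + 38  ⟹  38 = (-3)·338 + (4)·263
75 = 1 × 38 + 37  ⟹  37 = (4)·338 + (-5)·263
38 = 1 × 37 + 1  ⟹  1 = (-7)·338 + (9)·263
So (9)·263 ≡ 1 (mod 338), i.e. 263^(-1) ≡ 9 (mod 338).
Check: 263 × 9 = 2367 ≡ 1 (mod 338)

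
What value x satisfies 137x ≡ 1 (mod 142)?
85

gcd(137, 142) = 1, so the inverse exists.
Extended Euclidean algorithm on (142, 137):
142 = 1 × 137 + 5  ⟹  5 = (1)·142 + (-1)·137
137 = 27 × 5 + 2  ⟹  2 = (-27)·142 + (28)·137
5 = 2 × 2 + 1  ⟹  1 = (55)·142 + (-57)·137
So (-57)·137 ≡ 1 (mod 142), i.e. 137^(-1) ≡ -57 ≡ 85 (mod 142).
Check: 137 × 85 = 11645 ≡ 1 (mod 142)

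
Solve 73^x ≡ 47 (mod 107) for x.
34

Baby-step giant-step with step n = ⌈√107⌉ = 11.
Baby steps 73^j mod 107 (j:value) for j=0..10: 0:1, 1:73, 2:86, 3:72, 4:13, 5:93, 6:48, 7:80, 8:62, 9:32, 10:89.
Giant-step multiplier: 73^(-11) ≡ 73^(106-11) = 73^95 ≡ 82 (mod 107).
Giant steps γ_i = 47·82^i mod 107: γ_0=47, γ_1=2, γ_2=57, γ_3=73 (in table at j=1).
x = i·n + j = 3·11 + 1 = 34.
Check: 73^34 ≡ 47 (mod 107).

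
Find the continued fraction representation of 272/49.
[5; 1, 1, 4, 2, 2]

Euclidean algorithm steps:
272 = 5 × 49 + 27
49 = 1 × 27 + 22
27 = 1 × 22 + 5
22 = 4 × 5 + 2
5 = 2 × 2 + 1
2 = 2 × 1 + 0
Continued fraction: [5; 1, 1, 4, 2, 2]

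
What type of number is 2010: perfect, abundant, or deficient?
abundant

Proper divisors of 2010: sum = 1 + 2 + 3 + 5 + 6 + 10 + 15 + 30 + 67 + 134 + 201 + 335 + 402 + 670 + 1005 = 2886
Since 2886 > 2010, 2010 is abundant.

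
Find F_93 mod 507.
437

Matrix identity: Q^n = [[F_(n+1), F_n], [F_n, F_(n-1)]] with Q = [[1,1],[1,0]].
n = 93 = 1011101₂. Square-and-multiply, entries mod 507:
Q^1 = [[1,1],[1,0]]
Q^2 = (Q^1)² = [[2,1],[1,1]]
Q^5 = (Q^2)²·Q = [[8,5],[5,3]]
Q^11 = (Q^5)²·Q = [[144,89],[89,55]]
Q^23 = (Q^11)²·Q = [[231,265],[265,473]]
Q^46 = (Q^23)² = [[385,491],[491,401]]
Q^93 = (Q^46)²·Q = [[29,437],[437,99]]
F_93 mod 507 = Q^93[0][1] = 437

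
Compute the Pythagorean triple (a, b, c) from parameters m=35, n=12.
(1081, 840, 1369)

Euclid's formula: a = m² - n², b = 2mn, c = m² + n²
m = 35, n = 12
a = 35² - 12² = 1225 - 144 = 1081
b = 2 × 35 × 12 = 840
c = 35² + 12² = 1225 + 144 = 1369
Verification: 1081² + 840² = 1168561 + 705600 = 1874161 = 1369² ✓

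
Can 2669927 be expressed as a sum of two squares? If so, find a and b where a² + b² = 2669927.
Not possible

Factorization: 2669927 = 13 × 59^3
By Fermat: n is sum of two squares iff every prime p ≡ 3 (mod 4) appears to even power.
Prime(s) ≡ 3 (mod 4) with odd exponent: [(59, 3)]
Therefore 2669927 cannot be expressed as a² + b².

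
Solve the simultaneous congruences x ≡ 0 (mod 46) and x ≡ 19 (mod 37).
1610

Using Chinese Remainder Theorem:
M = 46 × 37 = 1702
M1 = 37, M2 = 46
y1 = 37^(-1) mod 46 = 5
y2 = 46^(-1) mod 37 = 33
x = (0×37×5 + 19×46×33) mod 1702 = 1610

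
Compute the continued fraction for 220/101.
[2; 5, 1, 1, 1, 1, 3]

Euclidean algorithm steps:
220 = 2 × 101 + 18
101 = 5 × 18 + 11
18 = 1 × 11 + 7
11 = 1 × 7 + 4
7 = 1 × 4 + 3
4 = 1 × 3 + 1
3 = 3 × 1 + 0
Continued fraction: [2; 5, 1, 1, 1, 1, 3]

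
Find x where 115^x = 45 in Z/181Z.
152

Baby-step giant-step with step n = ⌈√181⌉ = 14.
Baby steps 115^j mod 181 (j:value) for j=0..13: 0:1, 1:115, 2:12, 3:113, 4:144, 5:89, 6:99, 7:163, 8:102, 9:146, 10:138, 11:123, 12:27, 13:28.
Giant-step multiplier: 115^(-14) ≡ 115^(180-14) = 115^166 ≡ 100 (mod 181).
Giant steps γ_i = 45·100^i mod 181: γ_0=45, γ_1=156, γ_2=34, γ_3=142, γ_4=82, γ_5=55, γ_6=70, γ_7=122, γ_8=73, γ_9=60, γ_10=27 (in table at j=12).
x = i·n + j = 10·14 + 12 = 152.
Check: 115^152 ≡ 45 (mod 181).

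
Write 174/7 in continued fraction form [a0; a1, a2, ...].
[24; 1, 6]

Euclidean algorithm steps:
174 = 24 × 7 + 6
7 = 1 × 6 + 1
6 = 6 × 1 + 0
Continued fraction: [24; 1, 6]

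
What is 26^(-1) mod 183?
176

gcd(26, 183) = 1, so the inverse exists.
Extended Euclidean algorithm on (183, 26):
183 = 7 × 26 + 1  ⟹  1 = (1)·183 + (-7)·26
So (-7)·26 ≡ 1 (mod 183), i.e. 26^(-1) ≡ -7 ≡ 176 (mod 183).
Check: 26 × 176 = 4576 ≡ 1 (mod 183)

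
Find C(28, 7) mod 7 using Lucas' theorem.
4

Using Lucas' theorem:
Write n=28 and k=7 in base 7:
n in base 7: [4, 0]
k in base 7: [1, 0]
C(28,7) mod 7 = ∏ C(n_i, k_i) mod 7
Digit binomials (mod 7): C(4,1) = 4; C(0,0) = 1
Product: 4 × 1 = 4 ≡ 4 (mod 7)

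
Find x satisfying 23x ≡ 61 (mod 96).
x ≡ 11 (mod 96)

gcd(23, 96) = 1, which divides 61, so solutions exist.
Find 23^(-1) mod 96 by the extended Euclidean algorithm:
96 = 4 × 23 + 4  ⟹  4 = (1)·96 + (-4)·23
23 = 5 × 4 + 3  ⟹  3 = (-5)·96 + (21)·23
4 = 1 × 3 + 1  ⟹  1 = (6)·96 + (-25)·23
So (-25)·23 ≡ 1 (mod 96), i.e. 23^(-1) ≡ -25 ≡ 71 (mod 96).
x ≡ 71 × 61 = 4331 ≡ 11 (mod 96).
Check: 23 × 11 = 253 ≡ 61 (mod 96).
Unique solution: x ≡ 11 (mod 96)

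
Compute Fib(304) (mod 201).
72

Matrix identity: Q^n = [[F_(n+1), F_n], [F_n, F_(n-1)]] with Q = [[1,1],[1,0]].
n = 304 = 100110000₂. Square-and-multiply, entries mod 201:
Q^1 = [[1,1],[1,0]]
Q^2 = (Q^1)² = [[2,1],[1,1]]
Q^4 = (Q^2)² = [[5,3],[3,2]]
Q^9 = (Q^4)²·Q = [[55,34],[34,21]]
Q^19 = (Q^9)²·Q = [[132,161],[161,172]]
Q^38 = (Q^19)² = [[130,101],[101,29]]
Q^76 = (Q^38)² = [[167,180],[180,188]]
Q^152 = (Q^76)² = [[190,183],[183,7]]
Q^304 = (Q^152)² = [[43,72],[72,172]]
F_304 mod 201 = Q^304[0][1] = 72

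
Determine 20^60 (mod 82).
42

Repeated squaring. Binary of 60 = 111100.
20^1 ≡ 20 (mod 82); 20^2 ≡ 72 (mod 82); 20^4 ≡ 18 (mod 82); 20^8 ≡ 78 (mod 82); 20^16 ≡ 16 (mod 82); 20^32 ≡ 10 (mod 82)
20^60 = 20^4 × 20^8 × 20^16 × 20^32 ≡ 42 (mod 82)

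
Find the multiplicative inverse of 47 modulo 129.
11

gcd(47, 129) = 1, so the inverse exists.
Extended Euclidean algorithm on (129, 47):
129 = 2 × 47 + 35  ⟹  35 = (1)·129 + (-2)·47
47 = 1 × 35 + 12  ⟹  12 = (-1)·129 + (3)·47
35 = 2 × 12 + 11  ⟹  11 = (3)·129 + (-8)·47
12 = 1 × 11 + 1  ⟹  1 = (-4)·129 + (11)·47
So (11)·47 ≡ 1 (mod 129), i.e. 47^(-1) ≡ 11 (mod 129).
Check: 47 × 11 = 517 ≡ 1 (mod 129)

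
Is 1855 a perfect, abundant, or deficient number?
deficient

Proper divisors of 1855: sum = 1 + 5 + 7 + 35 + 53 + 265 + 371 = 737
Since 737 < 1855, 1855 is deficient.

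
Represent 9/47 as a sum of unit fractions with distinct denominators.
1/6 + 1/41 + 1/2313 + 1/8914302

Greedy algorithm:
9/47: ceiling(47/9) = 6, use 1/6
7/282: ceiling(282/7) = 41, use 1/41
5/11562: ceiling(11562/5) = 2313, use 1/2313
1/8914302: ceiling(8914302/1) = 8914302, use 1/8914302
Result: 9/47 = 1/6 + 1/41 + 1/2313 + 1/8914302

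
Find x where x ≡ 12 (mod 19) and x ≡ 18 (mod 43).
620

Using Chinese Remainder Theorem:
M = 19 × 43 = 817
M1 = 43, M2 = 19
y1 = 43^(-1) mod 19 = 4
y2 = 19^(-1) mod 43 = 34
x = (12×43×4 + 18×19×34) mod 817 = 620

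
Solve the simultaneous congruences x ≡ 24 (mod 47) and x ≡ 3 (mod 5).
118

Using Chinese Remainder Theorem:
M = 47 × 5 = 235
M1 = 5, M2 = 47
y1 = 5^(-1) mod 47 = 19
y2 = 47^(-1) mod 5 = 3
x = (24×5×19 + 3×47×3) mod 235 = 118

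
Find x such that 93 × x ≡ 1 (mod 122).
21

gcd(93, 122) = 1, so the inverse exists.
Extended Euclidean algorithm on (122, 93):
122 = 1 × 93 + 29  ⟹  29 = (1)·122 + (-1)·93
93 = 3 × 29 + 6  ⟹  6 = (-3)·122 + (4)·93
29 = 4 × 6 + 5  ⟹  5 = (13)·122 + (-17)·93
6 = 1 × 5 + 1  ⟹  1 = (-16)·122 + (21)·93
So (21)·93 ≡ 1 (mod 122), i.e. 93^(-1) ≡ 21 (mod 122).
Check: 93 × 21 = 1953 ≡ 1 (mod 122)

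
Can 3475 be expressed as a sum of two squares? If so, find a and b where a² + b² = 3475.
Not possible

Factorization: 3475 = 5^2 × 139
By Fermat: n is sum of two squares iff every prime p ≡ 3 (mod 4) appears to even power.
Prime(s) ≡ 3 (mod 4) with odd exponent: [(139, 1)]
Therefore 3475 cannot be expressed as a² + b².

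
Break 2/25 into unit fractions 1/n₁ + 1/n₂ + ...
1/13 + 1/325

Greedy algorithm:
2/25: ceiling(25/2) = 13, use 1/13
1/325: ceiling(325/1) = 325, use 1/325
Result: 2/25 = 1/13 + 1/325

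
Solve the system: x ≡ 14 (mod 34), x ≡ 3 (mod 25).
728

Using Chinese Remainder Theorem:
M = 34 × 25 = 850
M1 = 25, M2 = 34
y1 = 25^(-1) mod 34 = 15
y2 = 34^(-1) mod 25 = 14
x = (14×25×15 + 3×34×14) mod 850 = 728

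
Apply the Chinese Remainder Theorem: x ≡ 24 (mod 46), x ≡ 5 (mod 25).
530

Using Chinese Remainder Theorem:
M = 46 × 25 = 1150
M1 = 25, M2 = 46
y1 = 25^(-1) mod 46 = 35
y2 = 46^(-1) mod 25 = 6
x = (24×25×35 + 5×46×6) mod 1150 = 530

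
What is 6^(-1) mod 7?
6

gcd(6, 7) = 1, so the inverse exists.
Extended Euclidean algorithm on (7, 6):
7 = 1 × 6 + 1  ⟹  1 = (1)·7 + (-1)·6
So (-1)·6 ≡ 1 (mod 7), i.e. 6^(-1) ≡ -1 ≡ 6 (mod 7).
Check: 6 × 6 = 36 ≡ 1 (mod 7)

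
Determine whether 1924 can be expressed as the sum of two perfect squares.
18² + 40² (a=18, b=40)

Factorization: 1924 = 2^2 × 13 × 37
By Fermat: n is sum of two squares iff every prime p ≡ 3 (mod 4) appears to even power.
All primes ≡ 3 (mod 4) appear to even power.
Search a = 0, 1, 2, … for 1924 - a² a perfect square: first hit at a = 18: 1924 - 324 = 1600 = 40².
1924 = 18² + 40² = 324 + 1600 ✓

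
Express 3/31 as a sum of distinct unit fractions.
1/11 + 1/171 + 1/58311

Greedy algorithm:
3/31: ceiling(31/3) = 11, use 1/11
2/341: ceiling(341/2) = 171, use 1/171
1/58311: ceiling(58311/1) = 58311, use 1/58311
Result: 3/31 = 1/11 + 1/171 + 1/58311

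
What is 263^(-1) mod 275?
252

gcd(263, 275) = 1, so the inverse exists.
Extended Euclidean algorithm on (275, 263):
275 = 1 × 263 + 12  ⟹  12 = (1)·275 + (-1)·263
263 = 21 × 12 + 11  ⟹  11 = (-21)·275 + (22)·263
12 = 1 × 11 + 1  ⟹  1 = (22)·275 + (-23)·263
So (-23)·263 ≡ 1 (mod 275), i.e. 263^(-1) ≡ -23 ≡ 252 (mod 275).
Check: 263 × 252 = 66276 ≡ 1 (mod 275)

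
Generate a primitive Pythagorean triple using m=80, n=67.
(1911, 10720, 10889)

Euclid's formula: a = m² - n², b = 2mn, c = m² + n²
m = 80, n = 67
a = 80² - 67² = 6400 - 4489 = 1911
b = 2 × 80 × 67 = 10720
c = 80² + 67² = 6400 + 4489 = 10889
Verification: 1911² + 10720² = 3651921 + 114918400 = 118570321 = 10889² ✓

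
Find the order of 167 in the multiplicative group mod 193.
192

193 is prime, so ord(167) divides φ(193) = 192.
Divisors of 192: 1, 2, 3, 4, 6, 8, 12, 16, 24, 32, 48, 64, 96, 192.
Repeated squaring: 167^1 ≡ 167, 167^2 ≡ 97, 167^4 ≡ 145, 167^8 ≡ 181, 167^16 ≡ 144, 167^32 ≡ 85, 167^64 ≡ 84, 167^128 ≡ 108 (mod 193).
Test 167^d mod 193 for each divisor d in increasing order:
167^1 ≡ 167
167^2 ≡ 97
167^3 = 167^2·167^1 ≡ 180
167^4 ≡ 145
167^6 = 167^4·167^2 ≡ 169
167^8 ≡ 181
167^12 = 167^8·167^4 ≡ 190
167^16 ≡ 144
167^24 = 167^16·167^8 ≡ 9
167^32 ≡ 85
167^48 = 167^32·167^16 ≡ 81
167^64 ≡ 84
167^96 = 167^64·167^32 ≡ 192
167^192 = 167^128·167^64 ≡ 1  ← first divisor giving 1
The order is 192.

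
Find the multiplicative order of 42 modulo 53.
13

53 is prime, so ord(42) divides φ(53) = 52.
Divisors of 52: 1, 2, 4, 13, 26, 52.
Repeated squaring: 42^1 ≡ 42, 42^2 ≡ 15, 42^4 ≡ 13, 42^8 ≡ 10, 42^16 ≡ 47, 42^32 ≡ 36 (mod 53).
Test 42^d mod 53 for each divisor d in increasing order:
42^1 ≡ 42
42^2 ≡ 15
42^4 ≡ 13
42^13 = 42^8·42^4·42^1 ≡ 1  ← first divisor giving 1
The order is 13.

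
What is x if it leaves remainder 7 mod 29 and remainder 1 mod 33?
529

Using Chinese Remainder Theorem:
M = 29 × 33 = 957
M1 = 33, M2 = 29
y1 = 33^(-1) mod 29 = 22
y2 = 29^(-1) mod 33 = 8
x = (7×33×22 + 1×29×8) mod 957 = 529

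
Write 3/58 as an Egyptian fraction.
1/20 + 1/580

Greedy algorithm:
3/58: ceiling(58/3) = 20, use 1/20
1/580: ceiling(580/1) = 580, use 1/580
Result: 3/58 = 1/20 + 1/580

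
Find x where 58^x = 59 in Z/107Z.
97

Baby-step giant-step with step n = ⌈√107⌉ = 11.
Baby steps 58^j mod 107 (j:value) for j=0..10: 0:1, 1:58, 2:47, 3:51, 4:69, 5:43, 6:33, 7:95, 8:53, 9:78, 10:30.
Giant-step multiplier: 58^(-11) ≡ 58^(106-11) = 58^95 ≡ 65 (mod 107).
Giant steps γ_i = 59·65^i mod 107: γ_0=59, γ_1=90, γ_2=72, γ_3=79, γ_4=106, γ_5=42, γ_6=55, γ_7=44, γ_8=78 (in table at j=9).
x = i·n + j = 8·11 + 9 = 97.
Check: 58^97 ≡ 59 (mod 107).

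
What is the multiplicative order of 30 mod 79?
78

79 is prime, so ord(30) divides φ(79) = 78.
Divisors of 78: 1, 2, 3, 6, 13, 26, 39, 78.
Repeated squaring: 30^1 ≡ 30, 30^2 ≡ 31, 30^4 ≡ 13, 30^8 ≡ 11, 30^16 ≡ 42, 30^32 ≡ 26, 30^64 ≡ 44 (mod 79).
Test 30^d mod 79 for each divisor d in increasing order:
30^1 ≡ 30
30^2 ≡ 31
30^3 = 30^2·30^1 ≡ 61
30^6 = 30^4·30^2 ≡ 8
30^13 = 30^8·30^4·30^1 ≡ 24
30^26 = 30^16·30^8·30^2 ≡ 23
30^39 = 30^32·30^4·30^2·30^1 ≡ 78
30^78 = 30^64·30^8·30^4·30^2 ≡ 1  ← first divisor giving 1
The order is 78.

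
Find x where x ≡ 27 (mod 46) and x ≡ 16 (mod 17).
441

Using Chinese Remainder Theorem:
M = 46 × 17 = 782
M1 = 17, M2 = 46
y1 = 17^(-1) mod 46 = 19
y2 = 46^(-1) mod 17 = 10
x = (27×17×19 + 16×46×10) mod 782 = 441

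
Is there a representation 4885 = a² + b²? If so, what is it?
23² + 66² (a=23, b=66)

Factorization: 4885 = 5 × 977
By Fermat: n is sum of two squares iff every prime p ≡ 3 (mod 4) appears to even power.
All primes ≡ 3 (mod 4) appear to even power.
Search a = 0, 1, 2, … for 4885 - a² a perfect square: first hit at a = 23: 4885 - 529 = 4356 = 66².
4885 = 23² + 66² = 529 + 4356 ✓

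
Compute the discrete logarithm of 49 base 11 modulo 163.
10

Baby-step giant-step with step n = ⌈√163⌉ = 13.
Baby steps 11^j mod 163 (j:value) for j=0..12: 0:1, 1:11, 2:121, 3:27, 4:134, 5:7, 6:77, 7:32, 8:26, 9:123, 10:49, 11:50, 12:61.
h = 49 is already in the table at j=10, so x = 10.
Check: 11^10 ≡ 49 (mod 163).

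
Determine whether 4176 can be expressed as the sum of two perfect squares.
24² + 60² (a=24, b=60)

Factorization: 4176 = 2^4 × 3^2 × 29
By Fermat: n is sum of two squares iff every prime p ≡ 3 (mod 4) appears to even power.
All primes ≡ 3 (mod 4) appear to even power.
Search a = 0, 1, 2, … for 4176 - a² a perfect square: first hit at a = 24: 4176 - 576 = 3600 = 60².
4176 = 24² + 60² = 576 + 3600 ✓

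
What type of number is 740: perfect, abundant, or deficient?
abundant

Proper divisors of 740: sum = 1 + 2 + 4 + 5 + 10 + 20 + 37 + 74 + 148 + 185 + 370 = 856
Since 856 > 740, 740 is abundant.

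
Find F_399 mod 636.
502

Matrix identity: Q^n = [[F_(n+1), F_n], [F_n, F_(n-1)]] with Q = [[1,1],[1,0]].
n = 399 = 110001111₂. Square-and-multiply, entries mod 636:
Q^1 = [[1,1],[1,0]]
Q^3 = (Q^1)²·Q = [[3,2],[2,1]]
Q^6 = (Q^3)² = [[13,8],[8,5]]
Q^12 = (Q^6)² = [[233,144],[144,89]]
Q^24 = (Q^12)² = [[613,576],[576,37]]
Q^49 = (Q^24)²·Q = [[109,313],[313,432]]
Q^99 = (Q^49)²·Q = [[615,458],[458,157]]
Q^199 = (Q^99)²·Q = [[285,325],[325,596]]
Q^399 = (Q^199)²·Q = [[627,502],[502,125]]
F_399 mod 636 = Q^399[0][1] = 502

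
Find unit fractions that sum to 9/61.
1/7 + 1/214 + 1/91378

Greedy algorithm:
9/61: ceiling(61/9) = 7, use 1/7
2/427: ceiling(427/2) = 214, use 1/214
1/91378: ceiling(91378/1) = 91378, use 1/91378
Result: 9/61 = 1/7 + 1/214 + 1/91378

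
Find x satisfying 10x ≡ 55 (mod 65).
x ≡ 12 (mod 13)

gcd(10, 65) = 5, which divides 55, so solutions exist.
Divide through by 5: 2x ≡ 11 (mod 13).
Find 2^(-1) mod 13 by the extended Euclidean algorithm:
13 = 6 × 2 + 1  ⟹  1 = (1)·13 + (-6)·2
So (-6)·2 ≡ 1 (mod 13), i.e. 2^(-1) ≡ -6 ≡ 7 (mod 13).
x ≡ 7 × 11 = 77 ≡ 12 (mod 13).
Check: 10 × 12 = 120 ≡ 55 (mod 65).
x ≡ 12 (mod 13), giving 5 solutions mod 65.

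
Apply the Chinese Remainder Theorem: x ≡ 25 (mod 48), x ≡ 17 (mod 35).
1417

Using Chinese Remainder Theorem:
M = 48 × 35 = 1680
M1 = 35, M2 = 48
y1 = 35^(-1) mod 48 = 11
y2 = 48^(-1) mod 35 = 27
x = (25×35×11 + 17×48×27) mod 1680 = 1417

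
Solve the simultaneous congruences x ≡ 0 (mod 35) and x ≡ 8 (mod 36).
980

Using Chinese Remainder Theorem:
M = 35 × 36 = 1260
M1 = 36, M2 = 35
y1 = 36^(-1) mod 35 = 1
y2 = 35^(-1) mod 36 = 35
x = (0×36×1 + 8×35×35) mod 1260 = 980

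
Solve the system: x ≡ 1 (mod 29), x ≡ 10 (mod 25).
610

Using Chinese Remainder Theorem:
M = 29 × 25 = 725
M1 = 25, M2 = 29
y1 = 25^(-1) mod 29 = 7
y2 = 29^(-1) mod 25 = 19
x = (1×25×7 + 10×29×19) mod 725 = 610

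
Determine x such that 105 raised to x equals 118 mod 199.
173

Baby-step giant-step with step n = ⌈√199⌉ = 15.
Baby steps 105^j mod 199 (j:value) for j=0..14: 0:1, 1:105, 2:80, 3:42, 4:32, 5:176, 6:172, 7:150, 8:29, 9:60, 10:131, 11:24, 12:132, 13:129, 14:13.
Giant-step multiplier: 105^(-15) ≡ 105^(198-15) = 105^183 ≡ 135 (mod 199).
Giant steps γ_i = 118·135^i mod 199: γ_0=118, γ_1=10, γ_2=156, γ_3=165, γ_4=186, γ_5=36, γ_6=84, γ_7=196, γ_8=192, γ_9=50, γ_10=183, γ_11=29 (in table at j=8).
x = i·n + j = 11·15 + 8 = 173.
Check: 105^173 ≡ 118 (mod 199).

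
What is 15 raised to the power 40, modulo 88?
1

Repeated squaring. Binary of 40 = 101000.
15^1 ≡ 15 (mod 88); 15^2 ≡ 49 (mod 88); 15^4 ≡ 25 (mod 88); 15^8 ≡ 9 (mod 88); 15^16 ≡ 81 (mod 88); 15^32 ≡ 49 (mod 88)
15^40 = 15^8 × 15^32 ≡ 1 (mod 88)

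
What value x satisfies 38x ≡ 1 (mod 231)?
152

gcd(38, 231) = 1, so the inverse exists.
Extended Euclidean algorithm on (231, 38):
231 = 6 × 38 + 3  ⟹  3 = (1)·231 + (-6)·38
38 = 12 × 3 + 2  ⟹  2 = (-12)·231 + (73)·38
3 = 1 × 2 + 1  ⟹  1 = (13)·231 + (-79)·38
So (-79)·38 ≡ 1 (mod 231), i.e. 38^(-1) ≡ -79 ≡ 152 (mod 231).
Check: 38 × 152 = 5776 ≡ 1 (mod 231)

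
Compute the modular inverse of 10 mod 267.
187

gcd(10, 267) = 1, so the inverse exists.
Extended Euclidean algorithm on (267, 10):
267 = 26 × 10 + 7  ⟹  7 = (1)·267 + (-26)·10
10 = 1 × 7 + 3  ⟹  3 = (-1)·267 + (27)·10
7 = 2 × 3 + 1  ⟹  1 = (3)·267 + (-80)·10
So (-80)·10 ≡ 1 (mod 267), i.e. 10^(-1) ≡ -80 ≡ 187 (mod 267).
Check: 10 × 187 = 1870 ≡ 1 (mod 267)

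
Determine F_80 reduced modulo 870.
345

Matrix identity: Q^n = [[F_(n+1), F_n], [F_n, F_(n-1)]] with Q = [[1,1],[1,0]].
n = 80 = 1010000₂. Square-and-multiply, entries mod 870:
Q^1 = [[1,1],[1,0]]
Q^2 = (Q^1)² = [[2,1],[1,1]]
Q^5 = (Q^2)²·Q = [[8,5],[5,3]]
Q^10 = (Q^5)² = [[89,55],[55,34]]
Q^20 = (Q^10)² = [[506,675],[675,701]]
Q^40 = (Q^20)² = [[1,405],[405,466]]
Q^80 = (Q^40)² = [[466,345],[345,121]]
F_80 mod 870 = Q^80[0][1] = 345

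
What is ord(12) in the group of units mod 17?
16

17 is prime, so ord(12) divides φ(17) = 16.
Divisors of 16: 1, 2, 4, 8, 16.
Repeated squaring: 12^1 ≡ 12, 12^2 ≡ 8, 12^4 ≡ 13, 12^8 ≡ 16, 12^16 ≡ 1 (mod 17).
Test 12^d mod 17 for each divisor d in increasing order:
12^1 ≡ 12
12^2 ≡ 8
12^4 ≡ 13
12^8 ≡ 16
12^16 ≡ 1  ← first divisor giving 1
The order is 16.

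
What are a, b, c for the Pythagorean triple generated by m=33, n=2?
(1085, 132, 1093)

Euclid's formula: a = m² - n², b = 2mn, c = m² + n²
m = 33, n = 2
a = 33² - 2² = 1089 - 4 = 1085
b = 2 × 33 × 2 = 132
c = 33² + 2² = 1089 + 4 = 1093
Verification: 1085² + 132² = 1177225 + 17424 = 1194649 = 1093² ✓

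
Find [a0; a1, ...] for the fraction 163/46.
[3; 1, 1, 5, 4]

Euclidean algorithm steps:
163 = 3 × 46 + 25
46 = 1 × 25 + 21
25 = 1 × 21 + 4
21 = 5 × 4 + 1
4 = 4 × 1 + 0
Continued fraction: [3; 1, 1, 5, 4]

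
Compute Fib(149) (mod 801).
707

Matrix identity: Q^n = [[F_(n+1), F_n], [F_n, F_(n-1)]] with Q = [[1,1],[1,0]].
n = 149 = 10010101₂. Square-and-multiply, entries mod 801:
Q^1 = [[1,1],[1,0]]
Q^2 = (Q^1)² = [[2,1],[1,1]]
Q^4 = (Q^2)² = [[5,3],[3,2]]
Q^9 = (Q^4)²·Q = [[55,34],[34,21]]
Q^18 = (Q^9)² = [[176,181],[181,796]]
Q^37 = (Q^18)²·Q = [[170,458],[458,513]]
Q^74 = (Q^37)² = [[767,424],[424,343]]
Q^149 = (Q^74)²·Q = [[359,707],[707,453]]
F_149 mod 801 = Q^149[0][1] = 707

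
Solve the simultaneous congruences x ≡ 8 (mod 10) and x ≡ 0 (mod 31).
248

Using Chinese Remainder Theorem:
M = 10 × 31 = 310
M1 = 31, M2 = 10
y1 = 31^(-1) mod 10 = 1
y2 = 10^(-1) mod 31 = 28
x = (8×31×1 + 0×10×28) mod 310 = 248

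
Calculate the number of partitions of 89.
49995925

p(n) counts ways to write n as a sum of positive integers (order ignored).
Euler's pentagonal recurrence: p(k) = p(k-1) + p(k-2) - p(k-5) - p(k-7) + p(k-12) + p(k-15) - ... (offsets j(3j∓1)/2, signs ++--, p(0)=1, p(<0)=0).
DP table for k = 0..88: p(0)=1, p(1)=1, p(2)=2, p(3)=3, p(4)=5, p(5)=7, p(6)=11, p(7)=15, p(8)=22, p(9)=30, p(10)=42, p(11)=56, p(12)=77, p(13)=101, p(14)=135, p(15)=176, p(16)=231, p(17)=297, p(18)=385, p(19)=490, p(20)=627, p(21)=792, p(22)=1002, p(23)=1255, p(24)=1575, p(25)=1958, p(26)=2436, p(27)=3010, p(28)=3718, p(29)=4565, p(30)=5604, p(31)=6842, p(32)=8349, p(33)=10143, p(34)=12310, p(35)=14883, p(36)=17977, p(37)=21637, p(38)=26015, p(39)=31185, p(40)=37338, p(41)=44583, p(42)=53174, p(43)=63261, p(44)=75175, p(45)=89134, p(46)=105558, p(47)=124754, p(48)=147273, p(49)=173525, p(50)=204226, p(51)=239943, p(52)=281589, p(53)=329931, p(54)=386155, p(55)=451276, p(56)=526823, p(57)=614154, p(58)=715220, p(59)=831820, p(60)=966467, p(61)=1121505, p(62)=1300156, p(63)=1505499, p(64)=1741630, p(65)=2012558, p(66)=2323520, p(67)=2679689, p(68)=3087735, p(69)=3554345, p(70)=4087968, p(71)=4697205, p(72)=5392783, p(73)=6185689, p(74)=7089500, p(75)=8118264, p(76)=9289091, p(77)=10619863, p(78)=12132164, p(79)=13848650, p(80)=15796476, p(81)=18004327, p(82)=20506255, p(83)=23338469, p(84)=26543660, p(85)=30167357, p(86)=34262962, p(87)=38887673, p(88)=44108109.
Final step: p(89) = p(88) + p(87) - p(84) - p(82) + p(77) + p(74) - p(67) - p(63) + p(54) + p(49) - p(38) - p(32) + p(19) + p(12)
= 44108109 + 38887673 - 26543660 - 20506255 + 10619863 + 7089500 - 2679689 - 1505499 + 386155 + 173525 - 26015 - 8349 + 490 + 77
= 49995925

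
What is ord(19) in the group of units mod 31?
15

31 is prime, so ord(19) divides φ(31) = 30.
Divisors of 30: 1, 2, 3, 5, 6, 10, 15, 30.
Repeated squaring: 19^1 ≡ 19, 19^2 ≡ 20, 19^4 ≡ 28, 19^8 ≡ 9, 19^16 ≡ 19 (mod 31).
Test 19^d mod 31 for each divisor d in increasing order:
19^1 ≡ 19
19^2 ≡ 20
19^3 = 19^2·19^1 ≡ 8
19^5 = 19^4·19^1 ≡ 5
19^6 = 19^4·19^2 ≡ 2
19^10 = 19^8·19^2 ≡ 25
19^15 = 19^8·19^4·19^2·19^1 ≡ 1  ← first divisor giving 1
The order is 15.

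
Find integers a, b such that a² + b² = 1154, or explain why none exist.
23² + 25² (a=23, b=25)

Factorization: 1154 = 2 × 577
By Fermat: n is sum of two squares iff every prime p ≡ 3 (mod 4) appears to even power.
All primes ≡ 3 (mod 4) appear to even power.
Search a = 0, 1, 2, … for 1154 - a² a perfect square: first hit at a = 23: 1154 - 529 = 625 = 25².
1154 = 23² + 25² = 529 + 625 ✓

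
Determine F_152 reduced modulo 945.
399

Matrix identity: Q^n = [[F_(n+1), F_n], [F_n, F_(n-1)]] with Q = [[1,1],[1,0]].
n = 152 = 10011000₂. Square-and-multiply, entries mod 945:
Q^1 = [[1,1],[1,0]]
Q^2 = (Q^1)² = [[2,1],[1,1]]
Q^4 = (Q^2)² = [[5,3],[3,2]]
Q^9 = (Q^4)²·Q = [[55,34],[34,21]]
Q^19 = (Q^9)²·Q = [[150,401],[401,694]]
Q^38 = (Q^19)² = [[916,134],[134,782]]
Q^76 = (Q^38)² = [[842,732],[732,110]]
Q^152 = (Q^76)² = [[223,399],[399,769]]
F_152 mod 945 = Q^152[0][1] = 399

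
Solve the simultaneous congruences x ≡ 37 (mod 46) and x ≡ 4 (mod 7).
221

Using Chinese Remainder Theorem:
M = 46 × 7 = 322
M1 = 7, M2 = 46
y1 = 7^(-1) mod 46 = 33
y2 = 46^(-1) mod 7 = 2
x = (37×7×33 + 4×46×2) mod 322 = 221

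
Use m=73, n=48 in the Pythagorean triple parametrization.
(3025, 7008, 7633)

Euclid's formula: a = m² - n², b = 2mn, c = m² + n²
m = 73, n = 48
a = 73² - 48² = 5329 - 2304 = 3025
b = 2 × 73 × 48 = 7008
c = 73² + 48² = 5329 + 2304 = 7633
Verification: 3025² + 7008² = 9150625 + 49112064 = 58262689 = 7633² ✓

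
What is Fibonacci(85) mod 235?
230

Matrix identity: Q^n = [[F_(n+1), F_n], [F_n, F_(n-1)]] with Q = [[1,1],[1,0]].
n = 85 = 1010101₂. Square-and-multiply, entries mod 235:
Q^1 = [[1,1],[1,0]]
Q^2 = (Q^1)² = [[2,1],[1,1]]
Q^5 = (Q^2)²·Q = [[8,5],[5,3]]
Q^10 = (Q^5)² = [[89,55],[55,34]]
Q^21 = (Q^10)²·Q = [[86,136],[136,185]]
Q^42 = (Q^21)² = [[42,196],[196,81]]
Q^85 = (Q^42)²·Q = [[133,230],[230,138]]
F_85 mod 235 = Q^85[0][1] = 230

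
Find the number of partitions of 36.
17977

p(n) counts ways to write n as a sum of positive integers (order ignored).
Euler's pentagonal recurrence: p(k) = p(k-1) + p(k-2) - p(k-5) - p(k-7) + p(k-12) + p(k-15) - ... (offsets j(3j∓1)/2, signs ++--, p(0)=1, p(<0)=0).
DP table for k = 0..35: p(0)=1, p(1)=1, p(2)=2, p(3)=3, p(4)=5, p(5)=7, p(6)=11, p(7)=15, p(8)=22, p(9)=30, p(10)=42, p(11)=56, p(12)=77, p(13)=101, p(14)=135, p(15)=176, p(16)=231, p(17)=297, p(18)=385, p(19)=490, p(20)=627, p(21)=792, p(22)=1002, p(23)=1255, p(24)=1575, p(25)=1958, p(26)=2436, p(27)=3010, p(28)=3718, p(29)=4565, p(30)=5604, p(31)=6842, p(32)=8349, p(33)=10143, p(34)=12310, p(35)=14883.
Final step: p(36) = p(35) + p(34) - p(31) - p(29) + p(24) + p(21) - p(14) - p(10) + p(1)
= 14883 + 12310 - 6842 - 4565 + 1575 + 792 - 135 - 42 + 1
= 17977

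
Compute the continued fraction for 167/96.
[1; 1, 2, 1, 5, 4]

Euclidean algorithm steps:
167 = 1 × 96 + 71
96 = 1 × 71 + 25
71 = 2 × 25 + 21
25 = 1 × 21 + 4
21 = 5 × 4 + 1
4 = 4 × 1 + 0
Continued fraction: [1; 1, 2, 1, 5, 4]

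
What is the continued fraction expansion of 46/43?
[1; 14, 3]

Euclidean algorithm steps:
46 = 1 × 43 + 3
43 = 14 × 3 + 1
3 = 3 × 1 + 0
Continued fraction: [1; 14, 3]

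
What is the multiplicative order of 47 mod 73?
72

73 is prime, so ord(47) divides φ(73) = 72.
Divisors of 72: 1, 2, 3, 4, 6, 8, 9, 12, 18, 24, 36, 72.
Repeated squaring: 47^1 ≡ 47, 47^2 ≡ 19, 47^4 ≡ 69, 47^8 ≡ 16, 47^16 ≡ 37, 47^32 ≡ 55, 47^64 ≡ 32 (mod 73).
Test 47^d mod 73 for each divisor d in increasing order:
47^1 ≡ 47
47^2 ≡ 19
47^3 = 47^2·47^1 ≡ 17
47^4 ≡ 69
47^6 = 47^4·47^2 ≡ 70
47^8 ≡ 16
47^9 = 47^8·47^1 ≡ 22
47^12 = 47^8·47^4 ≡ 9
47^18 = 47^16·47^2 ≡ 46
47^24 = 47^16·47^8 ≡ 8
47^36 = 47^32·47^4 ≡ 72
47^72 = 47^64·47^8 ≡ 1  ← first divisor giving 1
The order is 72.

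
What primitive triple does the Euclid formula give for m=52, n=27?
(1975, 2808, 3433)

Euclid's formula: a = m² - n², b = 2mn, c = m² + n²
m = 52, n = 27
a = 52² - 27² = 2704 - 729 = 1975
b = 2 × 52 × 27 = 2808
c = 52² + 27² = 2704 + 729 = 3433
Verification: 1975² + 2808² = 3900625 + 7884864 = 11785489 = 3433² ✓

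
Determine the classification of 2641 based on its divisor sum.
deficient

Proper divisors of 2641: sum = 1 + 19 + 139 = 159
Since 159 < 2641, 2641 is deficient.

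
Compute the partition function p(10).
42

p(n) counts ways to write n as a sum of positive integers (order ignored).
Examples: 10; 9 + 1; 8 + 2; 8 + 1 + 1; 7 + 3; ... (42 total)
p(10) = 42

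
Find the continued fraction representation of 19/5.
[3; 1, 4]

Euclidean algorithm steps:
19 = 3 × 5 + 4
5 = 1 × 4 + 1
4 = 4 × 1 + 0
Continued fraction: [3; 1, 4]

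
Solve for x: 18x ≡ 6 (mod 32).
x ≡ 11 (mod 16)

gcd(18, 32) = 2, which divides 6, so solutions exist.
Divide through by 2: 9x ≡ 3 (mod 16).
Find 9^(-1) mod 16 by the extended Euclidean algorithm:
16 = 1 × 9 + 7  ⟹  7 = (1)·16 + (-1)·9
9 = 1 × 7 + 2  ⟹  2 = (-1)·16 + (2)·9
7 = 3 × 2 + 1  ⟹  1 = (4)·16 + (-7)·9
So (-7)·9 ≡ 1 (mod 16), i.e. 9^(-1) ≡ -7 ≡ 9 (mod 16).
x ≡ 9 × 3 = 27 ≡ 11 (mod 16).
Check: 18 × 11 = 198 ≡ 6 (mod 32).
x ≡ 11 (mod 16), giving 2 solutions mod 32.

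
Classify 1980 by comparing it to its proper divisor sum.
abundant

Proper divisors of 1980: sum = 1 + 2 + 3 + 4 + 5 + 6 + 9 + 10 + ... + 396 + 495 + 660 + 990 (35 divisors) = 4572
Since 4572 > 1980, 1980 is abundant.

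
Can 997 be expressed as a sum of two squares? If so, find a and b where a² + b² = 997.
6² + 31² (a=6, b=31)

Factorization: 997 = 997
By Fermat: n is sum of two squares iff every prime p ≡ 3 (mod 4) appears to even power.
All primes ≡ 3 (mod 4) appear to even power.
Search a = 0, 1, 2, … for 997 - a² a perfect square: first hit at a = 6: 997 - 36 = 961 = 31².
997 = 6² + 31² = 36 + 961 ✓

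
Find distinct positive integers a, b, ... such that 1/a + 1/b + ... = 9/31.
1/4 + 1/25 + 1/3100

Greedy algorithm:
9/31: ceiling(31/9) = 4, use 1/4
5/124: ceiling(124/5) = 25, use 1/25
1/3100: ceiling(3100/1) = 3100, use 1/3100
Result: 9/31 = 1/4 + 1/25 + 1/3100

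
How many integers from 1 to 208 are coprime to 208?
96

208 = 2^4 × 13
φ(n) = n × ∏(1 - 1/p) for each prime p dividing n
φ(208) = 208 × (1 - 1/2) × (1 - 1/13) = 96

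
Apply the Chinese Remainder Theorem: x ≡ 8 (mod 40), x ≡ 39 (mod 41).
408

Using Chinese Remainder Theorem:
M = 40 × 41 = 1640
M1 = 41, M2 = 40
y1 = 41^(-1) mod 40 = 1
y2 = 40^(-1) mod 41 = 40
x = (8×41×1 + 39×40×40) mod 1640 = 408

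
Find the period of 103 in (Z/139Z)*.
46

139 is prime, so ord(103) divides φ(139) = 138.
Divisors of 138: 1, 2, 3, 6, 23, 46, 69, 138.
Repeated squaring: 103^1 ≡ 103, 103^2 ≡ 45, 103^4 ≡ 79, 103^8 ≡ 125, 103^16 ≡ 57, 103^32 ≡ 52, 103^64 ≡ 63, 103^128 ≡ 77 (mod 139).
Test 103^d mod 139 for each divisor d in increasing order:
103^1 ≡ 103
103^2 ≡ 45
103^3 = 103^2·103^1 ≡ 48
103^6 = 103^4·103^2 ≡ 80
103^23 = 103^16·103^4·103^2·103^1 ≡ 138
103^46 = 103^32·103^8·103^4·103^2 ≡ 1  ← first divisor giving 1
The order is 46.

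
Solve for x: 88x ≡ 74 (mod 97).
x ≡ 78 (mod 97)

gcd(88, 97) = 1, which divides 74, so solutions exist.
Find 88^(-1) mod 97 by the extended Euclidean algorithm:
97 = 1 × 88 + 9  ⟹  9 = (1)·97 + (-1)·88
88 = 9 × 9 + 7  ⟹  7 = (-9)·97 + (10)·88
9 = 1 × 7 + 2  ⟹  2 = (10)·97 + (-11)·88
7 = 3 × 2 + 1  ⟹  1 = (-39)·97 + (43)·88
So (43)·88 ≡ 1 (mod 97), i.e. 88^(-1) ≡ 43 (mod 97).
x ≡ 43 × 74 = 3182 ≡ 78 (mod 97).
Check: 88 × 78 = 6864 ≡ 74 (mod 97).
Unique solution: x ≡ 78 (mod 97)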